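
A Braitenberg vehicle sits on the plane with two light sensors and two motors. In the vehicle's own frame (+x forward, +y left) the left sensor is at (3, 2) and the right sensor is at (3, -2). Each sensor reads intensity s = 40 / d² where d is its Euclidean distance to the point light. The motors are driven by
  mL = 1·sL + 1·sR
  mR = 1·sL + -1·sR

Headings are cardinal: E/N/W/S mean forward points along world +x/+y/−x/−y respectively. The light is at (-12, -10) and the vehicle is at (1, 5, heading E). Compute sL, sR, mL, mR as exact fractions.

8/109 8/85 1552/9265 -192/9265

left sensor world pos  = (4, 7); dL² = 545
right sensor world pos = (4, 3); dR² = 425
sL = 40/545 = 8/109
sR = 40/425 = 8/85
mL = 1·sL + 1·sR = 1552/9265
mR = 1·sL + -1·sR = -192/9265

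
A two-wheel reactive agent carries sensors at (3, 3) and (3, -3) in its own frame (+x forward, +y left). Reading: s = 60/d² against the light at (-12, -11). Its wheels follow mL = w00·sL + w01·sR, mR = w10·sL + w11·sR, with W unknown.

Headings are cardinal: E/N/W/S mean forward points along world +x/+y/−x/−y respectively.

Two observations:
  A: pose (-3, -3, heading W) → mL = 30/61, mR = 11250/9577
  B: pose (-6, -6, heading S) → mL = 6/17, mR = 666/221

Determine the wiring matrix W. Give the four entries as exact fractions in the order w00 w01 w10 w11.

obs A: pose=(-3,-3,W) → sL=60/61, sR=60/157, mL=30/61, mR=11250/9577
obs B: pose=(-6,-6,S) → sL=12/17, sR=60/13, mL=6/17, mR=666/221
sensor matrix S = [[60/61, 60/157], [12/17, 60/13]]; det S = 9037440/2116517
solve [mL_A; mL_B] = S·[w00; w01] and [mR_A; mR_B] = S·[w10; w11]:
  w00 = 1/2, w01 = 0, w10 = 1, w11 = 1/2

1/2 0 1 1/2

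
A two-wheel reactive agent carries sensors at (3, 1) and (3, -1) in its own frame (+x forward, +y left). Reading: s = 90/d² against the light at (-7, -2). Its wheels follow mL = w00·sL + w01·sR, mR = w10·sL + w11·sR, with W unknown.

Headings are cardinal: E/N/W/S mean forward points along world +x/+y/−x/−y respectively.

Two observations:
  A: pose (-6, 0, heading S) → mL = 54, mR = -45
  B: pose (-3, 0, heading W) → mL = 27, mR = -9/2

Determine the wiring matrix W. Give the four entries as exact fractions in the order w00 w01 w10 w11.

obs A: pose=(-6,0,S) → sL=18, sR=90, mL=54, mR=-45
obs B: pose=(-3,0,W) → sL=45, sR=9, mL=27, mR=-9/2
sensor matrix S = [[18, 90], [45, 9]]; det S = -3888
solve [mL_A; mL_B] = S·[w00; w01] and [mR_A; mR_B] = S·[w10; w11]:
  w00 = 1/2, w01 = 1/2, w10 = 0, w11 = -1/2

1/2 1/2 0 -1/2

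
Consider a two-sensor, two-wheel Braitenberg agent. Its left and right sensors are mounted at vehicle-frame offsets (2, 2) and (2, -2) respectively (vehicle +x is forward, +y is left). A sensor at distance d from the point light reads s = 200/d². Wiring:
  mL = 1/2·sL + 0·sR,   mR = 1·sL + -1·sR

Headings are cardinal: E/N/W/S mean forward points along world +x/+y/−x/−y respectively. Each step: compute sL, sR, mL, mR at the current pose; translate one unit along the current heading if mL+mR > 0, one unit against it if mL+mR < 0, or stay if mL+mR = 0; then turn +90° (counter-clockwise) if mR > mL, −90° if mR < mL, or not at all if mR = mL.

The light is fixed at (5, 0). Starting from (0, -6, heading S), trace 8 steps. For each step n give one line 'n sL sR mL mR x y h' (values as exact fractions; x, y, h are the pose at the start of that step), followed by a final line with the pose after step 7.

n=0: pose=(0,-6,S); sL=200/73, sR=200/113; mL=100/73, mR=8000/8249; mL+mR=19300/8249 → advance +1; mR−mL=-3300/8249 → turn -1·90°
n=1: pose=(0,-7,W); sL=20/13, sR=100/37; mL=10/13, mR=-560/481; mL+mR=-190/481 → advance -1; mR−mL=-930/481 → turn -1·90°
n=2: pose=(1,-7,N); sL=200/61, sR=200/29; mL=100/61, mR=-6400/1769; mL+mR=-3500/1769 → advance -1; mR−mL=-9300/1769 → turn -1·90°
n=3: pose=(1,-8,E); sL=5, sR=25/13; mL=5/2, mR=40/13; mL+mR=145/26 → advance +1; mR−mL=15/26 → turn +1·90°
n=4: pose=(2,-8,N); sL=200/61, sR=200/37; mL=100/61, mR=-4800/2257; mL+mR=-1100/2257 → advance -1; mR−mL=-8500/2257 → turn -1·90°
n=5: pose=(2,-9,E); sL=4, sR=100/61; mL=2, mR=144/61; mL+mR=266/61 → advance +1; mR−mL=22/61 → turn +1·90°
n=6: pose=(3,-9,N); sL=40/13, sR=200/49; mL=20/13, mR=-640/637; mL+mR=340/637 → advance +1; mR−mL=-1620/637 → turn -1·90°
n=7: pose=(3,-8,E); sL=50/9, sR=2; mL=25/9, mR=32/9; mL+mR=19/3 → advance +1; mR−mL=7/9 → turn +1·90°

0 200/73 200/113 100/73 8000/8249 0 -6 S
1 20/13 100/37 10/13 -560/481 0 -7 W
2 200/61 200/29 100/61 -6400/1769 1 -7 N
3 5 25/13 5/2 40/13 1 -8 E
4 200/61 200/37 100/61 -4800/2257 2 -8 N
5 4 100/61 2 144/61 2 -9 E
6 40/13 200/49 20/13 -640/637 3 -9 N
7 50/9 2 25/9 32/9 3 -8 E
final 4 -8 N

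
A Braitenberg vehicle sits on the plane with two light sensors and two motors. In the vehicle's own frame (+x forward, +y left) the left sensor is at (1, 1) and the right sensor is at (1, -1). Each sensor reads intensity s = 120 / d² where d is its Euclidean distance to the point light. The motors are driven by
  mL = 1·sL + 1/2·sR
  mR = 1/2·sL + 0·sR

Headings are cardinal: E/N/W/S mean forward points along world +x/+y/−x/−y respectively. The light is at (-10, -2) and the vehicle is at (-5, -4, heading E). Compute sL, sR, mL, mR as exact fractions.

left sensor world pos  = (-4, -3); dL² = 37
right sensor world pos = (-4, -5); dR² = 45
sL = 120/37 = 120/37
sR = 120/45 = 8/3
mL = 1·sL + 1/2·sR = 508/111
mR = 1/2·sL + 0·sR = 60/37

120/37 8/3 508/111 60/37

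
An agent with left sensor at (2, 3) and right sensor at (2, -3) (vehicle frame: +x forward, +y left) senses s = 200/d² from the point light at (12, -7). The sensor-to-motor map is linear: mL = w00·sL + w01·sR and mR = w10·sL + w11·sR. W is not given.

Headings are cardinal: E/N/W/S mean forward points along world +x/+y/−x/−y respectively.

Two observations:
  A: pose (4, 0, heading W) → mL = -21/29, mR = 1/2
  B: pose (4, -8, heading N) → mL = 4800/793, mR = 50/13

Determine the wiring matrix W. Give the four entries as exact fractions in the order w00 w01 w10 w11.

obs A: pose=(4,0,W) → sL=50/29, sR=1, mL=-21/29, mR=1/2
obs B: pose=(4,-8,N) → sL=100/61, sR=100/13, mL=4800/793, mR=50/13
sensor matrix S = [[50/29, 1], [100/61, 100/13]]; det S = 267300/22997
solve [mL_A; mL_B] = S·[w00; w01] and [mR_A; mR_B] = S·[w10; w11]:
  w00 = -1, w01 = 1, w10 = 0, w11 = 1/2

-1 1 0 1/2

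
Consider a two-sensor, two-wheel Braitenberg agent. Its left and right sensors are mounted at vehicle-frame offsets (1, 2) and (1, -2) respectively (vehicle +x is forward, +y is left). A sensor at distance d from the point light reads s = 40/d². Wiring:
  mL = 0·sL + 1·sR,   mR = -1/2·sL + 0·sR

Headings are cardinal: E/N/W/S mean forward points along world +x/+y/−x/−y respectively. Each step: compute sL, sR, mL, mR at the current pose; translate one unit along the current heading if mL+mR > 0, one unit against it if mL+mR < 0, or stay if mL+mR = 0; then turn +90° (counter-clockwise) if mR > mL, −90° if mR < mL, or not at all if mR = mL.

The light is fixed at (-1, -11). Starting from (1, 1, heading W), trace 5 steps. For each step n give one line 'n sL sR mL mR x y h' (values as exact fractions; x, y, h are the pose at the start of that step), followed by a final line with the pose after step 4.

0 40/101 40/197 40/197 -20/101 1 1 W
1 4/17 20/89 20/89 -2/17 0 1 N
2 40/229 8/25 8/25 -20/229 0 2 E
3 1/4 5/18 5/18 -1/8 1 2 S
4 40/101 40/197 40/197 -20/101 1 1 W
final 0 1 N

n=0: pose=(1,1,W); sL=40/101, sR=40/197; mL=40/197, mR=-20/101; mL+mR=100/19897 → advance +1; mR−mL=-7980/19897 → turn -1·90°
n=1: pose=(0,1,N); sL=4/17, sR=20/89; mL=20/89, mR=-2/17; mL+mR=162/1513 → advance +1; mR−mL=-518/1513 → turn -1·90°
n=2: pose=(0,2,E); sL=40/229, sR=8/25; mL=8/25, mR=-20/229; mL+mR=1332/5725 → advance +1; mR−mL=-2332/5725 → turn -1·90°
n=3: pose=(1,2,S); sL=1/4, sR=5/18; mL=5/18, mR=-1/8; mL+mR=11/72 → advance +1; mR−mL=-29/72 → turn -1·90°
n=4: pose=(1,1,W); sL=40/101, sR=40/197; mL=40/197, mR=-20/101; mL+mR=100/19897 → advance +1; mR−mL=-7980/19897 → turn -1·90°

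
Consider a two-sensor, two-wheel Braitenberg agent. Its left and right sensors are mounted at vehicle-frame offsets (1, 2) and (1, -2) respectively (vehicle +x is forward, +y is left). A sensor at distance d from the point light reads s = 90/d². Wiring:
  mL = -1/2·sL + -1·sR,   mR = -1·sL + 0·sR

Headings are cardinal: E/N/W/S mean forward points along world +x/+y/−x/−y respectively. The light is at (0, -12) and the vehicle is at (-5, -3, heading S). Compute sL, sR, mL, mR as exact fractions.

left sensor world pos  = (-3, -4); dL² = 73
right sensor world pos = (-7, -4); dR² = 113
sL = 90/73 = 90/73
sR = 90/113 = 90/113
mL = -1/2·sL + -1·sR = -11655/8249
mR = -1·sL + 0·sR = -90/73

90/73 90/113 -11655/8249 -90/73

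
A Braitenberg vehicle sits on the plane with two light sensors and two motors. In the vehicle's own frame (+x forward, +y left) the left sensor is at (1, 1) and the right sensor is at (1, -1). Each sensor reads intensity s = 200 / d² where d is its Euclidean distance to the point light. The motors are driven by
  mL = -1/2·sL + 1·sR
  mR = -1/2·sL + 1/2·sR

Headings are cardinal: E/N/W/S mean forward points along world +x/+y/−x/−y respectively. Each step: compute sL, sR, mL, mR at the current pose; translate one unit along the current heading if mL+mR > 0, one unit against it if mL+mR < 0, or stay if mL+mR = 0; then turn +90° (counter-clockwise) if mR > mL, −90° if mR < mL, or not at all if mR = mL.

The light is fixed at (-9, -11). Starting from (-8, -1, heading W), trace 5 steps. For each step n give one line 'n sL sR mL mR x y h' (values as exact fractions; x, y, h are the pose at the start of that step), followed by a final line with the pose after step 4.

n=0: pose=(-8,-1,W); sL=200/81, sR=200/121; mL=4100/9801, mR=-4000/9801; mL+mR=100/9801 → advance +1; mR−mL=-100/121 → turn -1·90°
n=1: pose=(-9,-1,N); sL=100/61, sR=100/61; mL=50/61, mR=0; mL+mR=50/61 → advance +1; mR−mL=-50/61 → turn -1·90°
n=2: pose=(-9,0,E); sL=40/29, sR=200/101; mL=3780/2929, mR=880/2929; mL+mR=4660/2929 → advance +1; mR−mL=-100/101 → turn -1·90°
n=3: pose=(-8,0,S); sL=25/13, sR=2; mL=27/26, mR=1/26; mL+mR=14/13 → advance +1; mR−mL=-1 → turn -1·90°
n=4: pose=(-8,-1,W); sL=200/81, sR=200/121; mL=4100/9801, mR=-4000/9801; mL+mR=100/9801 → advance +1; mR−mL=-100/121 → turn -1·90°

0 200/81 200/121 4100/9801 -4000/9801 -8 -1 W
1 100/61 100/61 50/61 0 -9 -1 N
2 40/29 200/101 3780/2929 880/2929 -9 0 E
3 25/13 2 27/26 1/26 -8 0 S
4 200/81 200/121 4100/9801 -4000/9801 -8 -1 W
final -9 -1 N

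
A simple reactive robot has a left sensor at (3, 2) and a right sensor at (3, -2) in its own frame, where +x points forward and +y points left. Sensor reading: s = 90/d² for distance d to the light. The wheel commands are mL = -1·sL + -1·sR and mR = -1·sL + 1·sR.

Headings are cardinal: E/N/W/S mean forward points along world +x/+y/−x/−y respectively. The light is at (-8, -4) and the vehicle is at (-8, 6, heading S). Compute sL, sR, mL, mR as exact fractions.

90/53 90/53 -180/53 0

left sensor world pos  = (-6, 3); dL² = 53
right sensor world pos = (-10, 3); dR² = 53
sL = 90/53 = 90/53
sR = 90/53 = 90/53
mL = -1·sL + -1·sR = -180/53
mR = -1·sL + 1·sR = 0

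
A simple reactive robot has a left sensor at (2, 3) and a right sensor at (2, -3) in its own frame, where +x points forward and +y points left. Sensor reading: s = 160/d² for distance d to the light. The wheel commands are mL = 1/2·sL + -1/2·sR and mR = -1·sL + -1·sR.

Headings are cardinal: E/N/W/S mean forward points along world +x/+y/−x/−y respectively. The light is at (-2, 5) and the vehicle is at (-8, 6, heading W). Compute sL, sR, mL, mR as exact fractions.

left sensor world pos  = (-10, 3); dL² = 68
right sensor world pos = (-10, 9); dR² = 80
sL = 160/68 = 40/17
sR = 160/80 = 2
mL = 1/2·sL + -1/2·sR = 3/17
mR = -1·sL + -1·sR = -74/17

40/17 2 3/17 -74/17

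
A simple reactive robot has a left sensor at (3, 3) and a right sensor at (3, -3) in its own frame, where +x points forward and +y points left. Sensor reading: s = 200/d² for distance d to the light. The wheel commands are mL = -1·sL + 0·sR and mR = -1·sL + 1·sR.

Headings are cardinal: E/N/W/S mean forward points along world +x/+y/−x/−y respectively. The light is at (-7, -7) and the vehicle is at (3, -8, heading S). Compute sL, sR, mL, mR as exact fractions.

40/37 40/13 -40/37 960/481

left sensor world pos  = (6, -11); dL² = 185
right sensor world pos = (0, -11); dR² = 65
sL = 200/185 = 40/37
sR = 200/65 = 40/13
mL = -1·sL + 0·sR = -40/37
mR = -1·sL + 1·sR = 960/481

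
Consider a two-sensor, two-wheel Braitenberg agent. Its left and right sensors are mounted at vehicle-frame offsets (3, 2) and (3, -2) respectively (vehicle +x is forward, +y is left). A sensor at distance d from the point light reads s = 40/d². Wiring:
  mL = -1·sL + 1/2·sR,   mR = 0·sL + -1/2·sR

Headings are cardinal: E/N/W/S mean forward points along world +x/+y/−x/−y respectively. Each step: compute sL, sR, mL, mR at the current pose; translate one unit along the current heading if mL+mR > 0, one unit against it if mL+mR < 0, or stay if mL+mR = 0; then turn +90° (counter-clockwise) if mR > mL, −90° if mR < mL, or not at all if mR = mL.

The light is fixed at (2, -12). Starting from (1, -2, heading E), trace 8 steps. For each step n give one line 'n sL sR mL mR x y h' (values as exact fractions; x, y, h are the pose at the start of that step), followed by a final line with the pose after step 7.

n=0: pose=(1,-2,E); sL=10/37, sR=10/17; mL=15/629, mR=-5/17; mL+mR=-10/37 → advance -1; mR−mL=-200/629 → turn -1·90°
n=1: pose=(0,-2,S); sL=40/49, sR=8/13; mL=-324/637, mR=-4/13; mL+mR=-40/49 → advance -1; mR−mL=128/637 → turn +1·90°
n=2: pose=(0,-1,E); sL=4/17, sR=20/41; mL=6/697, mR=-10/41; mL+mR=-4/17 → advance -1; mR−mL=-176/697 → turn -1·90°
n=3: pose=(-1,-1,S); sL=8/13, sR=40/89; mL=-452/1157, mR=-20/89; mL+mR=-8/13 → advance -1; mR−mL=192/1157 → turn +1·90°
n=4: pose=(-1,0,E); sL=10/49, sR=2/5; mL=-1/245, mR=-1/5; mL+mR=-10/49 → advance -1; mR−mL=-48/245 → turn -1·90°
n=5: pose=(-2,0,S); sL=8/17, sR=40/117; mL=-596/1989, mR=-20/117; mL+mR=-8/17 → advance -1; mR−mL=256/1989 → turn +1·90°
n=6: pose=(-2,1,E); sL=20/113, sR=20/61; mL=-90/6893, mR=-10/61; mL+mR=-20/113 → advance -1; mR−mL=-1040/6893 → turn -1·90°
n=7: pose=(-3,1,S); sL=40/109, sR=40/149; mL=-3780/16241, mR=-20/149; mL+mR=-40/109 → advance -1; mR−mL=1600/16241 → turn +1·90°

0 10/37 10/17 15/629 -5/17 1 -2 E
1 40/49 8/13 -324/637 -4/13 0 -2 S
2 4/17 20/41 6/697 -10/41 0 -1 E
3 8/13 40/89 -452/1157 -20/89 -1 -1 S
4 10/49 2/5 -1/245 -1/5 -1 0 E
5 8/17 40/117 -596/1989 -20/117 -2 0 S
6 20/113 20/61 -90/6893 -10/61 -2 1 E
7 40/109 40/149 -3780/16241 -20/149 -3 1 S
final -3 2 E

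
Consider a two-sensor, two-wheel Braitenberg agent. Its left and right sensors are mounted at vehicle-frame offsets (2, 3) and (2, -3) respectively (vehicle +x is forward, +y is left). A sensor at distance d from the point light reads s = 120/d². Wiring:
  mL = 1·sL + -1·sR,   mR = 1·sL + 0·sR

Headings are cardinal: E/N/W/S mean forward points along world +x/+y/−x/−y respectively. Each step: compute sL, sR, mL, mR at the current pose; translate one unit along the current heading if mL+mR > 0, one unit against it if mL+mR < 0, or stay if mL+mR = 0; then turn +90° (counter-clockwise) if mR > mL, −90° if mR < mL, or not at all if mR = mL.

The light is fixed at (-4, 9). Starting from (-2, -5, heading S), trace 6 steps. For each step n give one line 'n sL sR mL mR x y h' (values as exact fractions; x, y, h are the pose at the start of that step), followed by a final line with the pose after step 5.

n=0: pose=(-2,-5,S); sL=120/281, sR=120/257; mL=-2880/72217, mR=120/281; mL+mR=27960/72217 → advance +1; mR−mL=120/257 → turn +1·90°
n=1: pose=(-2,-6,E); sL=3/4, sR=6/17; mL=27/68, mR=3/4; mL+mR=39/34 → advance +1; mR−mL=6/17 → turn +1·90°
n=2: pose=(-1,-6,N); sL=120/169, sR=24/41; mL=864/6929, mR=120/169; mL+mR=5784/6929 → advance +1; mR−mL=24/41 → turn +1·90°
n=3: pose=(-1,-5,W); sL=12/29, sR=60/61; mL=-1008/1769, mR=12/29; mL+mR=-276/1769 → advance -1; mR−mL=60/61 → turn +1·90°
n=4: pose=(0,-5,S); sL=24/61, sR=120/257; mL=-1152/15677, mR=24/61; mL+mR=5016/15677 → advance +1; mR−mL=120/257 → turn +1·90°
n=5: pose=(0,-6,E); sL=2/3, sR=1/3; mL=1/3, mR=2/3; mL+mR=1 → advance +1; mR−mL=1/3 → turn +1·90°

0 120/281 120/257 -2880/72217 120/281 -2 -5 S
1 3/4 6/17 27/68 3/4 -2 -6 E
2 120/169 24/41 864/6929 120/169 -1 -6 N
3 12/29 60/61 -1008/1769 12/29 -1 -5 W
4 24/61 120/257 -1152/15677 24/61 0 -5 S
5 2/3 1/3 1/3 2/3 0 -6 E
final 1 -6 N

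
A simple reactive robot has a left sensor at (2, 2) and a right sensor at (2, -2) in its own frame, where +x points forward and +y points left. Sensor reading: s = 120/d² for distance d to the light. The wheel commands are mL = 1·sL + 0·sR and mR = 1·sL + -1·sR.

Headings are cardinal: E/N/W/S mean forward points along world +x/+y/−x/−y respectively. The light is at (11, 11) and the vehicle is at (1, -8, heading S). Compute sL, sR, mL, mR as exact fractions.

24/101 8/39 24/101 128/3939

left sensor world pos  = (3, -10); dL² = 505
right sensor world pos = (-1, -10); dR² = 585
sL = 120/505 = 24/101
sR = 120/585 = 8/39
mL = 1·sL + 0·sR = 24/101
mR = 1·sL + -1·sR = 128/3939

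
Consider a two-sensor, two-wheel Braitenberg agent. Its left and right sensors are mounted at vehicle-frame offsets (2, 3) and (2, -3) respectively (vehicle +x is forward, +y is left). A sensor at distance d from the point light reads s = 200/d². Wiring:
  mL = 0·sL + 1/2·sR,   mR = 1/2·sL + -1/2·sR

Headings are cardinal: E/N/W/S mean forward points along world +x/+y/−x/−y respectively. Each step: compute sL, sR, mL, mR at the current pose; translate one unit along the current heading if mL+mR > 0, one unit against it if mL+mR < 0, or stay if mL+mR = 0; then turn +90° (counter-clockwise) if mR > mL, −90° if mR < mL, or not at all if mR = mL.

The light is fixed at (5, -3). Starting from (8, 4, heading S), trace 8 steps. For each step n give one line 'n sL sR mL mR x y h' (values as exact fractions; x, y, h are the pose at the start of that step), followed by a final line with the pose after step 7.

0 200/61 8 4 -144/61 8 4 S
1 20 100/41 50/41 360/41 8 3 W
2 200/41 200/17 100/17 -2400/697 7 3 S
3 50 25/8 25/16 375/16 7 2 W
4 8 200/13 100/13 -48/13 6 2 S
5 100 4 2 48 6 1 W
6 200/13 200/13 100/13 0 5 1 S
7 50 5 5/2 45/2 5 0 W
final 4 0 S

n=0: pose=(8,4,S); sL=200/61, sR=8; mL=4, mR=-144/61; mL+mR=100/61 → advance +1; mR−mL=-388/61 → turn -1·90°
n=1: pose=(8,3,W); sL=20, sR=100/41; mL=50/41, mR=360/41; mL+mR=10 → advance +1; mR−mL=310/41 → turn +1·90°
n=2: pose=(7,3,S); sL=200/41, sR=200/17; mL=100/17, mR=-2400/697; mL+mR=100/41 → advance +1; mR−mL=-6500/697 → turn -1·90°
n=3: pose=(7,2,W); sL=50, sR=25/8; mL=25/16, mR=375/16; mL+mR=25 → advance +1; mR−mL=175/8 → turn +1·90°
n=4: pose=(6,2,S); sL=8, sR=200/13; mL=100/13, mR=-48/13; mL+mR=4 → advance +1; mR−mL=-148/13 → turn -1·90°
n=5: pose=(6,1,W); sL=100, sR=4; mL=2, mR=48; mL+mR=50 → advance +1; mR−mL=46 → turn +1·90°
n=6: pose=(5,1,S); sL=200/13, sR=200/13; mL=100/13, mR=0; mL+mR=100/13 → advance +1; mR−mL=-100/13 → turn -1·90°
n=7: pose=(5,0,W); sL=50, sR=5; mL=5/2, mR=45/2; mL+mR=25 → advance +1; mR−mL=20 → turn +1·90°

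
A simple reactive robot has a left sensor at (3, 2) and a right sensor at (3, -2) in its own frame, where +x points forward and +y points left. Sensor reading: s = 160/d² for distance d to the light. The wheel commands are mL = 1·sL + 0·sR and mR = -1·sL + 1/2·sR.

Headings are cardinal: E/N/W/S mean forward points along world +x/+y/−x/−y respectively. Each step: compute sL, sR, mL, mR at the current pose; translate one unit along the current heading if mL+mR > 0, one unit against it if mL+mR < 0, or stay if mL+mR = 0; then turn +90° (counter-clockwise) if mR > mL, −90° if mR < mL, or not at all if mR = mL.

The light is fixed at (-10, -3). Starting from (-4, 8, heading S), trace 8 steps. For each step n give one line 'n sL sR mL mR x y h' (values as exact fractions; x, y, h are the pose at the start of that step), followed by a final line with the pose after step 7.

n=0: pose=(-4,8,S); sL=5/4, sR=2; mL=5/4, mR=-1/4; mL+mR=1 → advance +1; mR−mL=-3/2 → turn -1·90°
n=1: pose=(-4,7,W); sL=160/73, sR=160/153; mL=160/73, mR=-18640/11169; mL+mR=80/153 → advance +1; mR−mL=-43120/11169 → turn -1·90°
n=2: pose=(-5,7,N); sL=80/89, sR=80/109; mL=80/89, mR=-5160/9701; mL+mR=40/109 → advance +1; mR−mL=-13880/9701 → turn -1·90°
n=3: pose=(-5,8,E); sL=160/233, sR=32/29; mL=160/233, mR=-912/6757; mL+mR=16/29 → advance +1; mR−mL=-5552/6757 → turn -1·90°
n=4: pose=(-4,8,S); sL=5/4, sR=2; mL=5/4, mR=-1/4; mL+mR=1 → advance +1; mR−mL=-3/2 → turn -1·90°
n=5: pose=(-4,7,W); sL=160/73, sR=160/153; mL=160/73, mR=-18640/11169; mL+mR=80/153 → advance +1; mR−mL=-43120/11169 → turn -1·90°
n=6: pose=(-5,7,N); sL=80/89, sR=80/109; mL=80/89, mR=-5160/9701; mL+mR=40/109 → advance +1; mR−mL=-13880/9701 → turn -1·90°
n=7: pose=(-5,8,E); sL=160/233, sR=32/29; mL=160/233, mR=-912/6757; mL+mR=16/29 → advance +1; mR−mL=-5552/6757 → turn -1·90°

0 5/4 2 5/4 -1/4 -4 8 S
1 160/73 160/153 160/73 -18640/11169 -4 7 W
2 80/89 80/109 80/89 -5160/9701 -5 7 N
3 160/233 32/29 160/233 -912/6757 -5 8 E
4 5/4 2 5/4 -1/4 -4 8 S
5 160/73 160/153 160/73 -18640/11169 -4 7 W
6 80/89 80/109 80/89 -5160/9701 -5 7 N
7 160/233 32/29 160/233 -912/6757 -5 8 E
final -4 8 S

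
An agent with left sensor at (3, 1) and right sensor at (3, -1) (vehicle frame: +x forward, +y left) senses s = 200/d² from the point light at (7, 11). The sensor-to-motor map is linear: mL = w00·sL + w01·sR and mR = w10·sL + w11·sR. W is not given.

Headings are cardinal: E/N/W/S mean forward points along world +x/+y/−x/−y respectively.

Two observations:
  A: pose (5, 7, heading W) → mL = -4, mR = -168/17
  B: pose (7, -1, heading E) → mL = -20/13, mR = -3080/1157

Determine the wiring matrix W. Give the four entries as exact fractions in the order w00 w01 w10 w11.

obs A: pose=(5,7,W) → sL=4, sR=100/17, mL=-4, mR=-168/17
obs B: pose=(7,-1,E) → sL=20/13, sR=100/89, mL=-20/13, mR=-3080/1157
sensor matrix S = [[4, 100/17], [20/13, 100/89]]; det S = -89600/19669
solve [mL_A; mL_B] = S·[w00; w01] and [mR_A; mR_B] = S·[w10; w11]:
  w00 = -1, w01 = 0, w10 = -1, w11 = -1

-1 0 -1 -1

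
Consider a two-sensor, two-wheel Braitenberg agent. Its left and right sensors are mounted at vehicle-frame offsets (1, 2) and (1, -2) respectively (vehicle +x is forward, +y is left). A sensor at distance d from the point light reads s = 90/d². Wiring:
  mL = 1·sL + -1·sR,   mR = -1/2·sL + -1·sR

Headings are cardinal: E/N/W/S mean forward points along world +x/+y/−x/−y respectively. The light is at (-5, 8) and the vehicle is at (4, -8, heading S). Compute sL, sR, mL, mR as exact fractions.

left sensor world pos  = (6, -9); dL² = 410
right sensor world pos = (2, -9); dR² = 338
sL = 90/410 = 9/41
sR = 90/338 = 45/169
mL = 1·sL + -1·sR = -324/6929
mR = -1/2·sL + -1·sR = -5211/13858

9/41 45/169 -324/6929 -5211/13858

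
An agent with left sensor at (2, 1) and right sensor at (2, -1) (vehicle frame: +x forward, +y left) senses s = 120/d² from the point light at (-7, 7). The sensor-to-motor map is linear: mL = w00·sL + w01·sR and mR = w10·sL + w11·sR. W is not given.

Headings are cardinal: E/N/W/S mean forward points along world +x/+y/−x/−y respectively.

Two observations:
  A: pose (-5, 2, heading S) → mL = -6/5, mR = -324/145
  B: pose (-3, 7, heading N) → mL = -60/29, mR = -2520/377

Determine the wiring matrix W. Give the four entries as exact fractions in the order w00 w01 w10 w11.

obs A: pose=(-5,2,S) → sL=60/29, sR=12/5, mL=-6/5, mR=-324/145
obs B: pose=(-3,7,N) → sL=120/13, sR=120/29, mL=-60/29, mR=-2520/377
sensor matrix S = [[60/29, 12/5], [120/13, 120/29]]; det S = -148608/10933
solve [mL_A; mL_B] = S·[w00; w01] and [mR_A; mR_B] = S·[w10; w11]:
  w00 = 0, w01 = -1/2, w10 = -1/2, w11 = -1/2

0 -1/2 -1/2 -1/2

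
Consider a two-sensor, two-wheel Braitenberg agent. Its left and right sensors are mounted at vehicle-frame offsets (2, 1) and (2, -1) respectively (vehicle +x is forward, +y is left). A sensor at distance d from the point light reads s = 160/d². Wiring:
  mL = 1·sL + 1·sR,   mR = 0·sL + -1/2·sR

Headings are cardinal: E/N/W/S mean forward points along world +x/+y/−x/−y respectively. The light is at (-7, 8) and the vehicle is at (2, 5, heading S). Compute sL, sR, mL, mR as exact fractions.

left sensor world pos  = (3, 3); dL² = 125
right sensor world pos = (1, 3); dR² = 89
sL = 160/125 = 32/25
sR = 160/89 = 160/89
mL = 1·sL + 1·sR = 6848/2225
mR = 0·sL + -1/2·sR = -80/89

32/25 160/89 6848/2225 -80/89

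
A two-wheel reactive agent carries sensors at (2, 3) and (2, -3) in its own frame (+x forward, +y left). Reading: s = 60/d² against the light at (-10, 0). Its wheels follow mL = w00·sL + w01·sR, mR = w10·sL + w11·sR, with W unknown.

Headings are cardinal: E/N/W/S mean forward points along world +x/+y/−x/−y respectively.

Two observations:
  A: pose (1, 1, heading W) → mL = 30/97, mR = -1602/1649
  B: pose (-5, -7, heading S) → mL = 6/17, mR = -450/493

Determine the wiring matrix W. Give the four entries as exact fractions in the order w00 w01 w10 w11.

0 1/2 -1/2 -1

obs A: pose=(1,1,W) → sL=12/17, sR=60/97, mL=30/97, mR=-1602/1649
obs B: pose=(-5,-7,S) → sL=12/29, sR=12/17, mL=6/17, mR=-450/493
sensor matrix S = [[12/17, 60/97], [12/29, 12/17]]; det S = 196992/812957
solve [mL_A; mL_B] = S·[w00; w01] and [mR_A; mR_B] = S·[w10; w11]:
  w00 = 0, w01 = 1/2, w10 = -1/2, w11 = -1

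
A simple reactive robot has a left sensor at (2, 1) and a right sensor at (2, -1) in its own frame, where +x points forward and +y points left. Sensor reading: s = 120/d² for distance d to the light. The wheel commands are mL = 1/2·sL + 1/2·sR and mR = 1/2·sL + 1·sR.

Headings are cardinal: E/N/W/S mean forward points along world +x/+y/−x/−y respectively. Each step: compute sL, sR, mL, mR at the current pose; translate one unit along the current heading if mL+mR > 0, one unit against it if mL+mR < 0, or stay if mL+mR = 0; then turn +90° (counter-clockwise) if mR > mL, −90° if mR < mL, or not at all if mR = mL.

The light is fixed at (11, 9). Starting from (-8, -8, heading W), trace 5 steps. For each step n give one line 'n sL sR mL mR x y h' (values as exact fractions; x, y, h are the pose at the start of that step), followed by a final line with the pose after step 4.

n=0: pose=(-8,-8,W); sL=8/51, sR=120/697; mL=344/2091, mR=524/2091; mL+mR=868/2091 → advance +1; mR−mL=60/697 → turn +1·90°
n=1: pose=(-9,-8,S); sL=60/361, sR=60/401; mL=22860/144761, mR=33690/144761; mL+mR=56550/144761 → advance +1; mR−mL=30/401 → turn +1·90°
n=2: pose=(-9,-9,E); sL=120/613, sR=24/137; mL=15576/83981, mR=22932/83981; mL+mR=38508/83981 → advance +1; mR−mL=12/137 → turn +1·90°
n=3: pose=(-8,-9,N); sL=15/82, sR=6/29; mL=927/4756, mR=1419/4756; mL+mR=1173/2378 → advance +1; mR−mL=3/29 → turn +1·90°
n=4: pose=(-8,-8,W); sL=8/51, sR=120/697; mL=344/2091, mR=524/2091; mL+mR=868/2091 → advance +1; mR−mL=60/697 → turn +1·90°

0 8/51 120/697 344/2091 524/2091 -8 -8 W
1 60/361 60/401 22860/144761 33690/144761 -9 -8 S
2 120/613 24/137 15576/83981 22932/83981 -9 -9 E
3 15/82 6/29 927/4756 1419/4756 -8 -9 N
4 8/51 120/697 344/2091 524/2091 -8 -8 W
final -9 -8 S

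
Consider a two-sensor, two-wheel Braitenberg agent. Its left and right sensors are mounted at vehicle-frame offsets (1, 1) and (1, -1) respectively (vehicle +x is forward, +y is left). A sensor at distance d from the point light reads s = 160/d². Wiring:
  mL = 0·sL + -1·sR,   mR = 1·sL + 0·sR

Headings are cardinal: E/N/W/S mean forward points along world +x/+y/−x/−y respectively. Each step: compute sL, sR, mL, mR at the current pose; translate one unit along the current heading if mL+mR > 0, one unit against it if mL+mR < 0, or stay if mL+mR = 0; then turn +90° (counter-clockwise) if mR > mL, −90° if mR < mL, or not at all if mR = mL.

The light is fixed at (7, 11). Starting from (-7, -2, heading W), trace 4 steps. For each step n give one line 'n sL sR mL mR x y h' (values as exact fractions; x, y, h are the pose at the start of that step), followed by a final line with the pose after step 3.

n=0: pose=(-7,-2,W); sL=160/421, sR=160/369; mL=-160/369, mR=160/421; mL+mR=-8320/155349 → advance -1; mR−mL=126400/155349 → turn +1·90°
n=1: pose=(-6,-2,S); sL=8/17, sR=20/49; mL=-20/49, mR=8/17; mL+mR=52/833 → advance +1; mR−mL=732/833 → turn +1·90°
n=2: pose=(-6,-3,E); sL=160/313, sR=160/369; mL=-160/369, mR=160/313; mL+mR=8960/115497 → advance +1; mR−mL=109120/115497 → turn +1·90°
n=3: pose=(-5,-3,N); sL=80/169, sR=16/29; mL=-16/29, mR=80/169; mL+mR=-384/4901 → advance -1; mR−mL=5024/4901 → turn +1·90°

0 160/421 160/369 -160/369 160/421 -7 -2 W
1 8/17 20/49 -20/49 8/17 -6 -2 S
2 160/313 160/369 -160/369 160/313 -6 -3 E
3 80/169 16/29 -16/29 80/169 -5 -3 N
final -5 -4 W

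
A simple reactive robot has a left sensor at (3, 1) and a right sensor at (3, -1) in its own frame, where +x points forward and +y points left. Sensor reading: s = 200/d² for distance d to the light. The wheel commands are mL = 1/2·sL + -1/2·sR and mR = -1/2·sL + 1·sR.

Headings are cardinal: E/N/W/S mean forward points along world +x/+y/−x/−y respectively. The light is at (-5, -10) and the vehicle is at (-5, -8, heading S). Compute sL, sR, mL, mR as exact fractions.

left sensor world pos  = (-4, -11); dL² = 2
right sensor world pos = (-6, -11); dR² = 2
sL = 200/2 = 100
sR = 200/2 = 100
mL = 1/2·sL + -1/2·sR = 0
mR = -1/2·sL + 1·sR = 50

100 100 0 50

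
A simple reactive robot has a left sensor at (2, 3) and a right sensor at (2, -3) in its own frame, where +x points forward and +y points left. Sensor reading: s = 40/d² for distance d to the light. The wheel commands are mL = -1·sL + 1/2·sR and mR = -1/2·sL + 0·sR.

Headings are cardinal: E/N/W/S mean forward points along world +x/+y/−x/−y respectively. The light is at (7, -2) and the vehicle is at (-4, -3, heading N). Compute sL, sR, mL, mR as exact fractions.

left sensor world pos  = (-7, -1); dL² = 197
right sensor world pos = (-1, -1); dR² = 65
sL = 40/197 = 40/197
sR = 40/65 = 8/13
mL = -1·sL + 1/2·sR = 268/2561
mR = -1/2·sL + 0·sR = -20/197

40/197 8/13 268/2561 -20/197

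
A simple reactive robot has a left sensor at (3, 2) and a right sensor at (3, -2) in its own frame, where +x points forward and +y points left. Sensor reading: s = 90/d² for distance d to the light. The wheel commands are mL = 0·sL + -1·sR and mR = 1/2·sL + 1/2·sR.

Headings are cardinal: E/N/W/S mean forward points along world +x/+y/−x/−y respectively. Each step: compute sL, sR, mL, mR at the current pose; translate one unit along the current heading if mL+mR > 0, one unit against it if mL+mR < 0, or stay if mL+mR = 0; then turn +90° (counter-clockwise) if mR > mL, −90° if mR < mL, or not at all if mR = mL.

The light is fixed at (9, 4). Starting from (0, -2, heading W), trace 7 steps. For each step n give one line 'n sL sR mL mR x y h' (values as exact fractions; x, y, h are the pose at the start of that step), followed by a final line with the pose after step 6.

0 45/104 9/16 -9/16 207/416 0 -2 W
1 10/13 90/181 -90/181 1490/2353 1 -2 S
2 9/5 45/53 -45/53 351/265 1 -3 E
3 90/97 90/41 -90/41 6210/3977 2 -3 N
4 9/20 45/68 -45/68 189/340 2 -4 W
5 90/137 18/37 -18/37 2898/5069 3 -4 S
6 45/29 9/13 -9/13 423/377 3 -5 E
final 4 -5 N

n=0: pose=(0,-2,W); sL=45/104, sR=9/16; mL=-9/16, mR=207/416; mL+mR=-27/416 → advance -1; mR−mL=441/416 → turn +1·90°
n=1: pose=(1,-2,S); sL=10/13, sR=90/181; mL=-90/181, mR=1490/2353; mL+mR=320/2353 → advance +1; mR−mL=2660/2353 → turn +1·90°
n=2: pose=(1,-3,E); sL=9/5, sR=45/53; mL=-45/53, mR=351/265; mL+mR=126/265 → advance +1; mR−mL=576/265 → turn +1·90°
n=3: pose=(2,-3,N); sL=90/97, sR=90/41; mL=-90/41, mR=6210/3977; mL+mR=-2520/3977 → advance -1; mR−mL=14940/3977 → turn +1·90°
n=4: pose=(2,-4,W); sL=9/20, sR=45/68; mL=-45/68, mR=189/340; mL+mR=-9/85 → advance -1; mR−mL=207/170 → turn +1·90°
n=5: pose=(3,-4,S); sL=90/137, sR=18/37; mL=-18/37, mR=2898/5069; mL+mR=432/5069 → advance +1; mR−mL=5364/5069 → turn +1·90°
n=6: pose=(3,-5,E); sL=45/29, sR=9/13; mL=-9/13, mR=423/377; mL+mR=162/377 → advance +1; mR−mL=684/377 → turn +1·90°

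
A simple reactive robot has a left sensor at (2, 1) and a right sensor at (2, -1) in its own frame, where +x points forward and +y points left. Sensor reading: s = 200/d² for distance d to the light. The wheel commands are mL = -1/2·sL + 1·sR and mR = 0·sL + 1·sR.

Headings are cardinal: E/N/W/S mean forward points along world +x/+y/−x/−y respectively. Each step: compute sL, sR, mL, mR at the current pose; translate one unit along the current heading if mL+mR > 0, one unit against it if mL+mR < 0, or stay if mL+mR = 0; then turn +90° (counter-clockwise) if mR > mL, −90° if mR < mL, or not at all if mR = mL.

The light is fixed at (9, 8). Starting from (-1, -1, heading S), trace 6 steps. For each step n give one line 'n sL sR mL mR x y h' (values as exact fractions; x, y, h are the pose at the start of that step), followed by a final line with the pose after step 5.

0 100/101 100/121 4050/12221 100/121 -1 -1 S
1 40/29 40/37 420/1073 40/37 -1 -2 E
2 50/41 25/16 625/656 25/16 0 -2 N
3 200/221 40/37 5140/8177 40/37 0 -1 W
4 100/101 100/121 4050/12221 100/121 -1 -1 S
5 40/29 40/37 420/1073 40/37 -1 -2 E
final 0 -2 N

n=0: pose=(-1,-1,S); sL=100/101, sR=100/121; mL=4050/12221, mR=100/121; mL+mR=14150/12221 → advance +1; mR−mL=50/101 → turn +1·90°
n=1: pose=(-1,-2,E); sL=40/29, sR=40/37; mL=420/1073, mR=40/37; mL+mR=1580/1073 → advance +1; mR−mL=20/29 → turn +1·90°
n=2: pose=(0,-2,N); sL=50/41, sR=25/16; mL=625/656, mR=25/16; mL+mR=825/328 → advance +1; mR−mL=25/41 → turn +1·90°
n=3: pose=(0,-1,W); sL=200/221, sR=40/37; mL=5140/8177, mR=40/37; mL+mR=13980/8177 → advance +1; mR−mL=100/221 → turn +1·90°
n=4: pose=(-1,-1,S); sL=100/101, sR=100/121; mL=4050/12221, mR=100/121; mL+mR=14150/12221 → advance +1; mR−mL=50/101 → turn +1·90°
n=5: pose=(-1,-2,E); sL=40/29, sR=40/37; mL=420/1073, mR=40/37; mL+mR=1580/1073 → advance +1; mR−mL=20/29 → turn +1·90°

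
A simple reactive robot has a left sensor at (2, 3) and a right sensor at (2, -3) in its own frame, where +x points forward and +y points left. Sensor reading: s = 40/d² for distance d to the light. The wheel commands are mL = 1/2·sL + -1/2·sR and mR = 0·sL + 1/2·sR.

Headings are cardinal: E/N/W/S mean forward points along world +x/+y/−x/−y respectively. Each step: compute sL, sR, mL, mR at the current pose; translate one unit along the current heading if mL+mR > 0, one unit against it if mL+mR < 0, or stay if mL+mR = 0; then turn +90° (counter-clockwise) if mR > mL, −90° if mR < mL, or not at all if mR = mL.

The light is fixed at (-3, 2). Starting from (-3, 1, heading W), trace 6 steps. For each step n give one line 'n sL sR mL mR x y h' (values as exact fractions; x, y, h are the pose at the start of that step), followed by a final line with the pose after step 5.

0 2 5 -3/2 5/2 -3 1 W
1 40/13 8/5 48/65 4/5 -4 1 S
2 20 20/13 120/13 10/13 -4 0 E
3 8/5 8/5 0 4/5 -3 0 S
4 10 1 9/2 1/2 -3 -1 E
5 40/41 40/29 -240/1189 20/29 -2 -1 S
final -2 -2 E

n=0: pose=(-3,1,W); sL=2, sR=5; mL=-3/2, mR=5/2; mL+mR=1 → advance +1; mR−mL=4 → turn +1·90°
n=1: pose=(-4,1,S); sL=40/13, sR=8/5; mL=48/65, mR=4/5; mL+mR=20/13 → advance +1; mR−mL=4/65 → turn +1·90°
n=2: pose=(-4,0,E); sL=20, sR=20/13; mL=120/13, mR=10/13; mL+mR=10 → advance +1; mR−mL=-110/13 → turn -1·90°
n=3: pose=(-3,0,S); sL=8/5, sR=8/5; mL=0, mR=4/5; mL+mR=4/5 → advance +1; mR−mL=4/5 → turn +1·90°
n=4: pose=(-3,-1,E); sL=10, sR=1; mL=9/2, mR=1/2; mL+mR=5 → advance +1; mR−mL=-4 → turn -1·90°
n=5: pose=(-2,-1,S); sL=40/41, sR=40/29; mL=-240/1189, mR=20/29; mL+mR=20/41 → advance +1; mR−mL=1060/1189 → turn +1·90°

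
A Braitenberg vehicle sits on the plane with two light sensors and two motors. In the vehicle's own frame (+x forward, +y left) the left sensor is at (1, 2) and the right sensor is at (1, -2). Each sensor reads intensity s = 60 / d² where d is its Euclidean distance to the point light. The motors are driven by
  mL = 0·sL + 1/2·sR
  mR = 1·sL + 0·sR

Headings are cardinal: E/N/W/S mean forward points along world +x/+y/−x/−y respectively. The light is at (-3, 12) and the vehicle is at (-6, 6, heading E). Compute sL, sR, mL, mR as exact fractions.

left sensor world pos  = (-5, 8); dL² = 20
right sensor world pos = (-5, 4); dR² = 68
sL = 60/20 = 3
sR = 60/68 = 15/17
mL = 0·sL + 1/2·sR = 15/34
mR = 1·sL + 0·sR = 3

3 15/17 15/34 3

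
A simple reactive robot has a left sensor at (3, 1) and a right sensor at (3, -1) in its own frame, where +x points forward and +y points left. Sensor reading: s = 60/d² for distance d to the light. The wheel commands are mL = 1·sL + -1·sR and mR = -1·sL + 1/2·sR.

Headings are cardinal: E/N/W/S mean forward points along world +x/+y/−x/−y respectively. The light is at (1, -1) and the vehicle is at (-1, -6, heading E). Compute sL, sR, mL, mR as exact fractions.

60/17 60/37 1200/629 -1710/629

left sensor world pos  = (2, -5); dL² = 17
right sensor world pos = (2, -7); dR² = 37
sL = 60/17 = 60/17
sR = 60/37 = 60/37
mL = 1·sL + -1·sR = 1200/629
mR = -1·sL + 1/2·sR = -1710/629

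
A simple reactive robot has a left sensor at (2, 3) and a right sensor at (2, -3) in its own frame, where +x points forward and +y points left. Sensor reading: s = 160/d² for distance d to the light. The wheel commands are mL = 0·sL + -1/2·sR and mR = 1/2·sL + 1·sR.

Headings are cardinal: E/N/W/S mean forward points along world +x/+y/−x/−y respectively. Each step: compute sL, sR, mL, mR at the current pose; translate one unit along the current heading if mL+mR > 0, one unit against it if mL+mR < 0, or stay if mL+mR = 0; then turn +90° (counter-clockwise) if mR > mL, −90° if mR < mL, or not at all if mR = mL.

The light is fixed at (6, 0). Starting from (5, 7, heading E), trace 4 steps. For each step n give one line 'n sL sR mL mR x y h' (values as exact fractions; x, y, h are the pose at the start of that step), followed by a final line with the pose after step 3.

0 160/101 160/17 -80/17 17520/1717 5 7 E
1 16/9 16/9 -8/9 8/3 6 7 N
2 160/29 32/25 -16/25 2928/725 6 8 W
3 4 40/13 -20/13 66/13 5 8 S
final 5 7 E

n=0: pose=(5,7,E); sL=160/101, sR=160/17; mL=-80/17, mR=17520/1717; mL+mR=9440/1717 → advance +1; mR−mL=25600/1717 → turn +1·90°
n=1: pose=(6,7,N); sL=16/9, sR=16/9; mL=-8/9, mR=8/3; mL+mR=16/9 → advance +1; mR−mL=32/9 → turn +1·90°
n=2: pose=(6,8,W); sL=160/29, sR=32/25; mL=-16/25, mR=2928/725; mL+mR=2464/725 → advance +1; mR−mL=3392/725 → turn +1·90°
n=3: pose=(5,8,S); sL=4, sR=40/13; mL=-20/13, mR=66/13; mL+mR=46/13 → advance +1; mR−mL=86/13 → turn +1·90°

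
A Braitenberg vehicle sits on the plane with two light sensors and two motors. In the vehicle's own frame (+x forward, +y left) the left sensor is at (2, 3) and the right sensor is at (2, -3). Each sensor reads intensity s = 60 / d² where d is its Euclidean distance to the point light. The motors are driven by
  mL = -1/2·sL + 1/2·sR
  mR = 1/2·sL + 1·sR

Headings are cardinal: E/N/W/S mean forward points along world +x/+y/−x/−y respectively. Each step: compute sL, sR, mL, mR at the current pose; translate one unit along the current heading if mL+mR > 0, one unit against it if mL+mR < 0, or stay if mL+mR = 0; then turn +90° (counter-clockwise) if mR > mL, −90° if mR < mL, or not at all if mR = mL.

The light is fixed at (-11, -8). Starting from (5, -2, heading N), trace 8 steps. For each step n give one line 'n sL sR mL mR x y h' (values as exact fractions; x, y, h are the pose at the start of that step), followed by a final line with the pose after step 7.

0 60/233 12/85 -1152/19805 5346/19805 5 -2 N
1 15/53 15/74 -315/7844 675/1961 5 -1 W
2 60/349 60/169 5400/58981 26010/58981 4 -1 S
3 6/37 30/149 108/5513 1557/5513 4 -2 E
4 60/233 12/85 -1152/19805 5346/19805 5 -2 N
5 15/53 15/74 -315/7844 675/1961 5 -1 W
6 60/349 60/169 5400/58981 26010/58981 4 -1 S
7 6/37 30/149 108/5513 1557/5513 4 -2 E
final 5 -2 N

n=0: pose=(5,-2,N); sL=60/233, sR=12/85; mL=-1152/19805, mR=5346/19805; mL+mR=18/85 → advance +1; mR−mL=6498/19805 → turn +1·90°
n=1: pose=(5,-1,W); sL=15/53, sR=15/74; mL=-315/7844, mR=675/1961; mL+mR=45/148 → advance +1; mR−mL=3015/7844 → turn +1·90°
n=2: pose=(4,-1,S); sL=60/349, sR=60/169; mL=5400/58981, mR=26010/58981; mL+mR=90/169 → advance +1; mR−mL=20610/58981 → turn +1·90°
n=3: pose=(4,-2,E); sL=6/37, sR=30/149; mL=108/5513, mR=1557/5513; mL+mR=45/149 → advance +1; mR−mL=1449/5513 → turn +1·90°
n=4: pose=(5,-2,N); sL=60/233, sR=12/85; mL=-1152/19805, mR=5346/19805; mL+mR=18/85 → advance +1; mR−mL=6498/19805 → turn +1·90°
n=5: pose=(5,-1,W); sL=15/53, sR=15/74; mL=-315/7844, mR=675/1961; mL+mR=45/148 → advance +1; mR−mL=3015/7844 → turn +1·90°
n=6: pose=(4,-1,S); sL=60/349, sR=60/169; mL=5400/58981, mR=26010/58981; mL+mR=90/169 → advance +1; mR−mL=20610/58981 → turn +1·90°
n=7: pose=(4,-2,E); sL=6/37, sR=30/149; mL=108/5513, mR=1557/5513; mL+mR=45/149 → advance +1; mR−mL=1449/5513 → turn +1·90°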